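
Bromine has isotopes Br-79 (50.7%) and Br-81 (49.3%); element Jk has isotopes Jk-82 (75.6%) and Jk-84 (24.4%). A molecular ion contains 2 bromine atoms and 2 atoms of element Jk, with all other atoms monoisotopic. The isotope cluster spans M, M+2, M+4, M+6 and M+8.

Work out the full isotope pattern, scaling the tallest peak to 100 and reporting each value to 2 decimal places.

Bromine pattern (n=2): 0.257049 : 0.499902 : 0.243049
Element Jk pattern (n=2): 0.571536 : 0.368928 : 0.059536
Convolve the two distributions (both contribute in 2-u steps):
  M: 0.257049×0.571536 = 0.146913
  M+2: 0.257049×0.368928 + 0.499902×0.571536 = 0.380545
  M+4: 0.257049×0.059536 + 0.499902×0.368928 + 0.243049×0.571536 = 0.338643
  M+6: 0.499902×0.059536 + 0.243049×0.368928 = 0.119430
  M+8: 0.243049×0.059536 = 0.014470
Scale to base peak (0.380545) = 100: 38.61 : 100.00 : 88.99 : 31.38 : 3.80

38.61 : 100.00 : 88.99 : 31.38 : 3.80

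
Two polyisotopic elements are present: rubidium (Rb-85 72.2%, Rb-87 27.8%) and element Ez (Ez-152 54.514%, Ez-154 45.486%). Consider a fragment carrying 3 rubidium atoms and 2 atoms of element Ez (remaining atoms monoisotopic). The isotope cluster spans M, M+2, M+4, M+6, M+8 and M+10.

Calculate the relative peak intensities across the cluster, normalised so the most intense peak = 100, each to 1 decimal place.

32.6 : 92.0 : 100.0 : 52.3 : 13.2 : 1.3

Rubidium pattern (n=3): 0.37636705 : 0.43475086 : 0.16739714 : 0.02148495
Element Ez pattern (n=2): 0.29717762 : 0.49592476 : 0.20689762
Convolve the two distributions (both contribute in 2-u steps):
  M: 0.37636705×0.29717762 = 0.111848
  M+2: 0.37636705×0.49592476 + 0.43475086×0.29717762 = 0.315848
  M+4: 0.37636705×0.20689762 + 0.43475086×0.49592476 + 0.16739714×0.29717762 = 0.343220
  M+6: 0.43475086×0.20689762 + 0.16739714×0.49592476 + 0.02148495×0.29717762 = 0.179350
  M+8: 0.16739714×0.20689762 + 0.02148495×0.49592476 = 0.045289
  M+10: 0.02148495×0.20689762 = 0.004445
Scale to base peak (0.343220) = 100: 32.6 : 92.0 : 100.0 : 52.3 : 13.2 : 1.3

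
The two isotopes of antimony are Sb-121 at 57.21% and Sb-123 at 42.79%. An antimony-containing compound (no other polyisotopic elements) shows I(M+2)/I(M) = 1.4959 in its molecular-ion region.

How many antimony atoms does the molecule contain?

2

With n Sb atoms, P(M+2)/P(M) = C(n,1)·p^(n−1)q / p^n = n·q/p = n · 0.4279/0.5721.
n = 1.4959 × 0.5721/0.4279 = 2.00 ≈ 2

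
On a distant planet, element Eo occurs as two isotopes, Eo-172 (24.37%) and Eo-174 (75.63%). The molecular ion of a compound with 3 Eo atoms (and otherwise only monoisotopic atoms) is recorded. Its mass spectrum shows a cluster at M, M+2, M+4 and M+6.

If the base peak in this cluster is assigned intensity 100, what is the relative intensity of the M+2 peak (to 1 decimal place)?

31.1

Term probabilities: M 0.0145, M+2 0.1347, M+4 0.4182, M+6 0.4326. Base peak = M+6.
P(M+6) = C(3,3) × 0.2437^0 × 0.7563^3 = 1 × 1.0000 × 0.4325958 = 0.432596 (base)
P(M+2) = C(3,1) × 0.2437^2 × 0.7563^1 = 3 × 0.05938969 × 0.7563 = 0.134749
Relative intensity = 0.134749 / 0.432596 × 100 = 31.1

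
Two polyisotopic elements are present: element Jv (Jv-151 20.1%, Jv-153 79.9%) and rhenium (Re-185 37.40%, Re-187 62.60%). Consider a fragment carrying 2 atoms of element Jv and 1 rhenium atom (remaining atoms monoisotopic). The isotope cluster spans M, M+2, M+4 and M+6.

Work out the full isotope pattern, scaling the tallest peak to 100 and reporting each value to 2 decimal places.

3.44 : 33.06 : 100.00 : 90.86

Element Jv pattern (n=2): 0.040401 : 0.321198 : 0.638401
Rhenium pattern (n=1): 0.3740 : 0.6260
Convolve the two distributions (both contribute in 2-u steps):
  M: 0.040401×0.3740 = 0.015110
  M+2: 0.040401×0.6260 + 0.321198×0.3740 = 0.145419
  M+4: 0.321198×0.6260 + 0.638401×0.3740 = 0.439832
  M+6: 0.638401×0.6260 = 0.399639
Scale to base peak (0.439832) = 100: 3.44 : 33.06 : 100.00 : 90.86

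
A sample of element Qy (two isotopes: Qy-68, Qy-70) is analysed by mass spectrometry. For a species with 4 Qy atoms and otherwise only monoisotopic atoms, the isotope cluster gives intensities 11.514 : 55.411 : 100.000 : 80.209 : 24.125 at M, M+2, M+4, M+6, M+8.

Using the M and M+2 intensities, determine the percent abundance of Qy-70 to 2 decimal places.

Let p = fractional abundance of Qy-68. I(M+2)/I(M) = [C(4,1)·p^3·(1−p)] / p^4 = 4·(1−p)/p = 55.411/11.514 = 4.8125
(1−p)/p = 4.8125/4 = 1.2031  ⇒  p = 1/(1 + 1.2031) = 0.4539
Qy-68: 45.39%, Qy-70: 54.61%.

54.61%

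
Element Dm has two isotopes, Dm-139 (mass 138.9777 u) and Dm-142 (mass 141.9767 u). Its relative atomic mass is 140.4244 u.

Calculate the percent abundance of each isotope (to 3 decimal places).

Let x be the fractional abundance of Dm-139; then Dm-142 has abundance 1 − x.
138.9777·x + 141.9767·(1 − x) = 140.4244
(138.9777 − 141.9767)·x = 140.4244 − 141.9767
x = -1.5523 / -2.9990 = 0.51761 → 51.761% Dm-139, 48.239% Dm-142.

Dm-139: 51.761%, Dm-142: 48.239%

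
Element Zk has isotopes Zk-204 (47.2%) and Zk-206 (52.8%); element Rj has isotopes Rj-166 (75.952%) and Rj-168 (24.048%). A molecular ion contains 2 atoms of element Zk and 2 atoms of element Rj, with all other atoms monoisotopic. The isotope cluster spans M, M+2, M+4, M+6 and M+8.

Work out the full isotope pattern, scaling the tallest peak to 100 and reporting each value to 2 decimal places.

34.84 : 100.00 : 96.44 : 35.42 : 4.37

Element Zk pattern (n=2): 0.222784 : 0.498432 : 0.278784
Element Rj pattern (n=2): 0.57687063 : 0.36529874 : 0.05783063
Convolve the two distributions (both contribute in 2-u steps):
  M: 0.222784×0.57687063 = 0.128518
  M+2: 0.222784×0.36529874 + 0.498432×0.57687063 = 0.368913
  M+4: 0.222784×0.05783063 + 0.498432×0.36529874 + 0.278784×0.57687063 = 0.355783
  M+6: 0.498432×0.05783063 + 0.278784×0.36529874 = 0.130664
  M+8: 0.278784×0.05783063 = 0.016122
Scale to base peak (0.368913) = 100: 34.84 : 100.00 : 96.44 : 35.42 : 4.37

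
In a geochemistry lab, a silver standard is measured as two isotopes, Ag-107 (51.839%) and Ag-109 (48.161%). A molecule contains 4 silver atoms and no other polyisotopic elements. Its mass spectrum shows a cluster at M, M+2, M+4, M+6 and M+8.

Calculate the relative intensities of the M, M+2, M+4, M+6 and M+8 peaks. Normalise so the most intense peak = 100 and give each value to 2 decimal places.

Expanding (0.51839 + 0.48161)^4:
P(M) = 0.51839^4 = 0.072215
P(M+2) = 4 × 0.51839^3 × 0.48161^1 = 0.268365
P(M+4) = 6 × 0.51839^2 × 0.48161^2 = 0.373986
P(M+6) = 4 × 0.51839^1 × 0.48161^3 = 0.231634
P(M+8) = 0.48161^4 = 0.053800
The M+4 peak is largest (0.373986); scaling to 100 gives 19.31 : 71.76 : 100.00 : 61.94 : 14.39.

19.31 : 71.76 : 100.00 : 61.94 : 14.39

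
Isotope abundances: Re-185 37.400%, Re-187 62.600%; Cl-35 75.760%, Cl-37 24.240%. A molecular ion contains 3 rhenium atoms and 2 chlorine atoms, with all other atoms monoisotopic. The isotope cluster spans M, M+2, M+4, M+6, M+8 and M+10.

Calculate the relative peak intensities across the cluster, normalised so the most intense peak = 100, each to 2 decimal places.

Rhenium pattern (n=3): 0.05231362 : 0.26268713 : 0.43968487 : 0.24531438
Chlorine pattern (n=2): 0.57395776 : 0.36728448 : 0.05875776
Convolve the two distributions (both contribute in 2-u steps):
  M: 0.05231362×0.57395776 = 0.030026
  M+2: 0.05231362×0.36728448 + 0.26268713×0.57395776 = 0.169985
  M+4: 0.05231362×0.05875776 + 0.26268713×0.36728448 + 0.43968487×0.57395776 = 0.351915
  M+6: 0.26268713×0.05875776 + 0.43968487×0.36728448 + 0.24531438×0.57395776 = 0.317724
  M+8: 0.43968487×0.05875776 + 0.24531438×0.36728448 = 0.115935
  M+10: 0.24531438×0.05875776 = 0.014414
Scale to base peak (0.351915) = 100: 8.53 : 48.30 : 100.00 : 90.28 : 32.94 : 4.10

8.53 : 48.30 : 100.00 : 90.28 : 32.94 : 4.10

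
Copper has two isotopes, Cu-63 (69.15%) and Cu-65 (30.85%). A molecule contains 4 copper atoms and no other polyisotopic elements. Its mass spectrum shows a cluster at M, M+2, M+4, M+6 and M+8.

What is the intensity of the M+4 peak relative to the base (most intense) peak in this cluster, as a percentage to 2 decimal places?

Binomial terms of (0.6915 + 0.3085)^4: M 0.2286, M+2 0.4080, M+4 0.2731, M+6 0.0812, M+8 0.0091 → M+2 is the base peak.
P(M+2) = C(4,1) × 0.6915^3 × 0.3085^1 = 4 × 0.33065611 × 0.3085 = 0.408030 (base)
P(M+4) = C(4,2) × 0.6915^2 × 0.3085^2 = 6 × 0.47817225 × 0.09517225 = 0.273052
Relative intensity = 0.273052 / 0.408030 × 100 = 66.92

66.92%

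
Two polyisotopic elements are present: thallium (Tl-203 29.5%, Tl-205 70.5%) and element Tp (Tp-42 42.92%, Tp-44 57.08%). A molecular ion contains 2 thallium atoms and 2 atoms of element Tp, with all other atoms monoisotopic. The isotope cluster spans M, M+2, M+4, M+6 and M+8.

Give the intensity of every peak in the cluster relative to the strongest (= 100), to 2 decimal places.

Thallium pattern (n=2): 0.087025 : 0.41595 : 0.497025
Element Tp pattern (n=2): 0.18421264 : 0.48997472 : 0.32581264
Convolve the two distributions (both contribute in 2-u steps):
  M: 0.087025×0.18421264 = 0.016031
  M+2: 0.087025×0.48997472 + 0.41595×0.18421264 = 0.119263
  M+4: 0.087025×0.32581264 + 0.41595×0.48997472 + 0.497025×0.18421264 = 0.323717
  M+6: 0.41595×0.32581264 + 0.497025×0.48997472 = 0.379051
  M+8: 0.497025×0.32581264 = 0.161937
Scale to base peak (0.379051) = 100: 4.23 : 31.46 : 85.40 : 100.00 : 42.72

4.23 : 31.46 : 85.40 : 100.00 : 42.72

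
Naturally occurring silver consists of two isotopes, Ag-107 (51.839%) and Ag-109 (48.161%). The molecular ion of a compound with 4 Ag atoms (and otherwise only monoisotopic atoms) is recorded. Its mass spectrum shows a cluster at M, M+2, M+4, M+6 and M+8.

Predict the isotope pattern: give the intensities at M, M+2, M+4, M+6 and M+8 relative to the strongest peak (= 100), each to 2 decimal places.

Each Ag atom is independently Ag-107 (p = 0.51839) or Ag-109 (q = 0.48161); the cluster is the binomial expansion (p + q)^4.
P(M) = 0.51839^4 = 0.072215
P(M+2) = 4 × 0.51839^3 × 0.48161^1 = 0.268365
P(M+4) = 6 × 0.51839^2 × 0.48161^2 = 0.373986
P(M+6) = 4 × 0.51839^1 × 0.48161^3 = 0.231634
P(M+8) = 0.48161^4 = 0.053800
The M+4 peak is largest (0.373986); scaling to 100 gives 19.31 : 71.76 : 100.00 : 61.94 : 14.39.

19.31 : 71.76 : 100.00 : 61.94 : 14.39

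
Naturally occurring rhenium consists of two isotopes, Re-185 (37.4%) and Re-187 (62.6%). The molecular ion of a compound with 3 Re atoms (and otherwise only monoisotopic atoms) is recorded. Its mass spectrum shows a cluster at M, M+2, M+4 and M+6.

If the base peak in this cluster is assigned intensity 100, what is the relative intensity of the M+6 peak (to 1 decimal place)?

Term probabilities: M 0.0523, M+2 0.2627, M+4 0.4397, M+6 0.2453. Base peak = M+4.
P(M+4) = C(3,2) × 0.374^1 × 0.626^2 = 3 × 0.3740 × 0.391876 = 0.439685 (base)
P(M+6) = C(3,3) × 0.374^0 × 0.626^3 = 1 × 1.0000 × 0.24531438 = 0.245314
Relative intensity = 0.245314 / 0.439685 × 100 = 55.8

55.8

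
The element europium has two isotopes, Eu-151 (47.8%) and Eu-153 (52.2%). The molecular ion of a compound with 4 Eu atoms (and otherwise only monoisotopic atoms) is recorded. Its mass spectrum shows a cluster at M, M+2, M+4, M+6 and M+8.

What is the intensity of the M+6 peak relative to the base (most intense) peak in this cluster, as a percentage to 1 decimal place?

72.8%

(0.478 + 0.522)^4 gives M 0.0522, M+2 0.2280, M+4 0.3735, M+6 0.2720, M+8 0.0742; the largest is M+4.
P(M+4) = C(4,2) × 0.478^2 × 0.522^2 = 6 × 0.228484 × 0.272484 = 0.373549 (base)
P(M+6) = C(4,3) × 0.478^1 × 0.522^3 = 4 × 0.4780 × 0.14223665 = 0.271956
Relative intensity = 0.271956 / 0.373549 × 100 = 72.8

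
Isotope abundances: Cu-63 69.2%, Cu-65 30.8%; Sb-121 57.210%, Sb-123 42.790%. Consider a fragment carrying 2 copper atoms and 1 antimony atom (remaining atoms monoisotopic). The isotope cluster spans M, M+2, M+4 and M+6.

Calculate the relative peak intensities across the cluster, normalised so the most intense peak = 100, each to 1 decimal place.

61.0 : 100.0 : 52.7 : 9.0

Copper pattern (n=2): 0.478864 : 0.426272 : 0.094864
Antimony pattern (n=1): 0.5721 : 0.4279
Convolve the two distributions (both contribute in 2-u steps):
  M: 0.478864×0.5721 = 0.273958
  M+2: 0.478864×0.4279 + 0.426272×0.5721 = 0.448776
  M+4: 0.426272×0.4279 + 0.094864×0.5721 = 0.236673
  M+6: 0.094864×0.4279 = 0.040592
Scale to base peak (0.448776) = 100: 61.0 : 100.0 : 52.7 : 9.0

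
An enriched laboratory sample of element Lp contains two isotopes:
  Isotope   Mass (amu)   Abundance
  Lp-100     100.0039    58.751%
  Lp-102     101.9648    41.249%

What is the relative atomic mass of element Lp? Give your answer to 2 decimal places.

100.81 amu

Ar = Σ fᵢ·mᵢ = 0.58751 × 100.0039 + 0.41249 × 101.9648
= 58.75329 + 42.05946 = 100.81275 amu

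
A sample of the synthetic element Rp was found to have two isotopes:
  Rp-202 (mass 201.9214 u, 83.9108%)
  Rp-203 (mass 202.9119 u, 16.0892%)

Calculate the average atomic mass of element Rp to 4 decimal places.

The abundance-weighted mean is 0.839108 × 201.9214 + 0.160892 × 202.9119
= 169.43386 + 32.64690 = 202.08076 u

202.0808 u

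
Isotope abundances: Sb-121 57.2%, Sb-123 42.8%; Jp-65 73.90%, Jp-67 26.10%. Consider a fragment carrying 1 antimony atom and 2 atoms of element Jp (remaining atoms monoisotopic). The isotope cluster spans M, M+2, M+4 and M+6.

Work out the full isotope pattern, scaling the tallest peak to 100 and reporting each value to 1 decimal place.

Antimony pattern (n=1): 0.5720 : 0.4280
Element Jp pattern (n=2): 0.546121 : 0.385758 : 0.068121
Convolve the two distributions (both contribute in 2-u steps):
  M: 0.5720×0.546121 = 0.312381
  M+2: 0.5720×0.385758 + 0.4280×0.546121 = 0.454393
  M+4: 0.5720×0.068121 + 0.4280×0.385758 = 0.204070
  M+6: 0.4280×0.068121 = 0.029156
Scale to base peak (0.454393) = 100: 68.7 : 100.0 : 44.9 : 6.4

68.7 : 100.0 : 44.9 : 6.4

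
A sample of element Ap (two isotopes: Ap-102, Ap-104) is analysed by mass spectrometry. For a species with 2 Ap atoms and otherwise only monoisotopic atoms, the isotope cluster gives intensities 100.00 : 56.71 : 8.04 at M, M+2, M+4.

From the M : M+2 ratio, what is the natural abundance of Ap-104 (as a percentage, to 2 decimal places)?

22.09%

Let p = fractional abundance of Ap-102. I(M+2)/I(M) = [C(2,1)·p^1·(1−p)] / p^2 = 2·(1−p)/p = 56.71/100.00 = 0.5671
(1−p)/p = 0.5671/2 = 0.2836  ⇒  p = 1/(1 + 0.2836) = 0.7791
Ap-102: 77.91%, Ap-104: 22.09%.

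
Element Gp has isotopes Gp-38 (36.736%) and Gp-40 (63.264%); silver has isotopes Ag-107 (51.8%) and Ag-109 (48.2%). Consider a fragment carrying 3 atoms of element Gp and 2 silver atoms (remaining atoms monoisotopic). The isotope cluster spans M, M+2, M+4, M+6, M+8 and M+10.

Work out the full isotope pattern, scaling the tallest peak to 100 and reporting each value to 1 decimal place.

Element Gp pattern (n=3): 0.04957647 : 0.2561307 : 0.44108919 : 0.25320364
Silver pattern (n=2): 0.268324 : 0.499352 : 0.232324
Convolve the two distributions (both contribute in 2-u steps):
  M: 0.04957647×0.268324 = 0.013303
  M+2: 0.04957647×0.499352 + 0.2561307×0.268324 = 0.093482
  M+4: 0.04957647×0.232324 + 0.2561307×0.499352 + 0.44108919×0.268324 = 0.257772
  M+6: 0.2561307×0.232324 + 0.44108919×0.499352 + 0.25320364×0.268324 = 0.347705
  M+8: 0.44108919×0.232324 + 0.25320364×0.499352 = 0.228913
  M+10: 0.25320364×0.232324 = 0.058825
Scale to base peak (0.347705) = 100: 3.8 : 26.9 : 74.1 : 100.0 : 65.8 : 16.9

3.8 : 26.9 : 74.1 : 100.0 : 65.8 : 16.9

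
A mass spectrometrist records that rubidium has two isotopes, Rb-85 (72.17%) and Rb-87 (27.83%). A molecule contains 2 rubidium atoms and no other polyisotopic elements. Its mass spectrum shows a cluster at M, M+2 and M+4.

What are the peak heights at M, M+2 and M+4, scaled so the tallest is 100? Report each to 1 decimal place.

Expanding (0.7217 + 0.2783)^2:
P(M) = 0.7217^2 = 0.520851
P(M+2) = 2 × 0.7217^1 × 0.2783^1 = 0.401698
P(M+4) = 0.2783^2 = 0.077451
The M peak is largest (0.520851); scaling to 100 gives 100.0 : 77.1 : 14.9.

100.0 : 77.1 : 14.9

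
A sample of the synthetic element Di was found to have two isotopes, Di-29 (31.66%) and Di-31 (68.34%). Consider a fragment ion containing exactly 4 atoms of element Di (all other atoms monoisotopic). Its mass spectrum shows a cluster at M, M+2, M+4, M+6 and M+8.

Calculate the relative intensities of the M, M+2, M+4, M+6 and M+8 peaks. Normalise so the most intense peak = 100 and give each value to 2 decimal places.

Expanding (0.3166 + 0.6834)^4:
P(M) = 0.3166^4 = 0.010047
P(M+2) = 4 × 0.3166^3 × 0.6834^1 = 0.086750
P(M+4) = 6 × 0.3166^2 × 0.6834^2 = 0.280881
P(M+6) = 4 × 0.3166^1 × 0.6834^3 = 0.404200
P(M+8) = 0.6834^4 = 0.218122
The M+6 peak is largest (0.404200); scaling to 100 gives 2.49 : 21.46 : 69.49 : 100.00 : 53.96.

2.49 : 21.46 : 69.49 : 100.00 : 53.96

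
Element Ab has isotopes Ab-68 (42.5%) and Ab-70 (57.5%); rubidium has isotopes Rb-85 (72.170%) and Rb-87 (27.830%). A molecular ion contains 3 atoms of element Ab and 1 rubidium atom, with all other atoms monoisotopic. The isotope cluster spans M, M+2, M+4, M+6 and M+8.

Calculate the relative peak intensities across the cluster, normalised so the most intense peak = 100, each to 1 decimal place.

Element Ab pattern (n=3): 0.07676562 : 0.31157812 : 0.42154687 : 0.19010937
Rubidium pattern (n=1): 0.7217 : 0.2783
Convolve the two distributions (both contribute in 2-u steps):
  M: 0.07676562×0.7217 = 0.055402
  M+2: 0.07676562×0.2783 + 0.31157812×0.7217 = 0.246230
  M+4: 0.31157812×0.2783 + 0.42154687×0.7217 = 0.390943
  M+6: 0.42154687×0.2783 + 0.19010937×0.7217 = 0.254518
  M+8: 0.19010937×0.2783 = 0.052907
Scale to base peak (0.390943) = 100: 14.2 : 63.0 : 100.0 : 65.1 : 13.5

14.2 : 63.0 : 100.0 : 65.1 : 13.5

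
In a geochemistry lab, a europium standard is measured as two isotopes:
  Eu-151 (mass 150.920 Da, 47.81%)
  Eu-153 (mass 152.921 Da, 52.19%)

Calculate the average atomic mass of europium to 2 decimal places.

The abundance-weighted mean is 0.4781 × 150.920 + 0.5219 × 152.921
= 72.1549 + 79.8095 = 151.9644 Da

151.96 Da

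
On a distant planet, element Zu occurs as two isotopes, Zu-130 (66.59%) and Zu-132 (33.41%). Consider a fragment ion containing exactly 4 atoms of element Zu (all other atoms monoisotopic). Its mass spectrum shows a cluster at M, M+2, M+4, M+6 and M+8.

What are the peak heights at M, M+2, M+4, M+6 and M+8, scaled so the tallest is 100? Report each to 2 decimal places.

Expanding (0.6659 + 0.3341)^4:
P(M) = 0.6659^4 = 0.196624
P(M+2) = 4 × 0.6659^3 × 0.3341^1 = 0.394606
P(M+4) = 6 × 0.6659^2 × 0.3341^2 = 0.296977
P(M+6) = 4 × 0.6659^1 × 0.3341^3 = 0.099334
P(M+8) = 0.3341^4 = 0.012460
The M+2 peak is largest (0.394606); scaling to 100 gives 49.83 : 100.00 : 75.26 : 25.17 : 3.16.

49.83 : 100.00 : 75.26 : 25.17 : 3.16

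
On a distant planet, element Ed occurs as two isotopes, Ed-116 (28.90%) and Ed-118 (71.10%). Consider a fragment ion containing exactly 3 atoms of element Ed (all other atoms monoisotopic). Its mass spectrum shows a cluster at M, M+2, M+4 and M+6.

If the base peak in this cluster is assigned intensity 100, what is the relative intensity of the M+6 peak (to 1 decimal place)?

82.0

Term probabilities: M 0.0241, M+2 0.1782, M+4 0.4383, M+6 0.3594. Base peak = M+4.
P(M+4) = C(3,2) × 0.2890^1 × 0.7110^2 = 3 × 0.2890 × 0.505521 = 0.438287 (base)
P(M+6) = C(3,3) × 0.2890^0 × 0.7110^3 = 1 × 1.0000 × 0.35942543 = 0.359425
Relative intensity = 0.359425 / 0.438287 × 100 = 82.0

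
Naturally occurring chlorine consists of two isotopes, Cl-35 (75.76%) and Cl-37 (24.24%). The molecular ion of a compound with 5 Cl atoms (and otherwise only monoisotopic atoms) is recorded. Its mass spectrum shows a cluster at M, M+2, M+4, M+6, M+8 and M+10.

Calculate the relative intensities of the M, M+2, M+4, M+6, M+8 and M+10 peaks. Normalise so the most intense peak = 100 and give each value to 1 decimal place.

62.5 : 100.0 : 64.0 : 20.5 : 3.3 : 0.2

Each Cl atom is independently Cl-35 (p = 0.7576) or Cl-37 (q = 0.2424); the cluster is the binomial expansion (p + q)^5.
P(M) = 0.7576^5 = 0.249574
P(M+2) = 5 × 0.7576^4 × 0.2424^1 = 0.399266
P(M+4) = 10 × 0.7576^3 × 0.2424^2 = 0.255497
P(M+6) = 10 × 0.7576^2 × 0.2424^3 = 0.081748
P(M+8) = 5 × 0.7576^1 × 0.2424^4 = 0.013078
P(M+10) = 0.2424^5 = 0.000837
The M+2 peak is largest (0.399266); scaling to 100 gives 62.5 : 100.0 : 64.0 : 20.5 : 3.3 : 0.2.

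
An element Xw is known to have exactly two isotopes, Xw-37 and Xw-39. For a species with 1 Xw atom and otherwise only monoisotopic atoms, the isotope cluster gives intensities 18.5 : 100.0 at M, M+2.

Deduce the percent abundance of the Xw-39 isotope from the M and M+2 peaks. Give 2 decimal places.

If p is the fraction of Xw that is Xw-37, then I(M+2)/I(M) = [C(1,1)·p^0·(1−p)] / p^1 = 1·(1−p)/p = 100.0/18.5 = 5.4054
(1−p)/p = 5.4054/1 = 5.4054  ⇒  p = 1/(1 + 5.4054) = 0.1561
Xw-37: 15.61%, Xw-39: 84.39%.

84.39%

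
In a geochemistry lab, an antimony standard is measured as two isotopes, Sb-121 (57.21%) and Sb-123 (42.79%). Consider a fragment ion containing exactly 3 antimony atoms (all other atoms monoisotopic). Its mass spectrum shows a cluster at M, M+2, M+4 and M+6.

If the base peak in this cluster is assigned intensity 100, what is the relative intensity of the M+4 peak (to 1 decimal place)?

74.8

Term probabilities: M 0.1872, M+2 0.4202, M+4 0.3143, M+6 0.0783. Base peak = M+2.
P(M+2) = C(3,1) × 0.5721^2 × 0.4279^1 = 3 × 0.32729841 × 0.4279 = 0.420153 (base)
P(M+4) = C(3,2) × 0.5721^1 × 0.4279^2 = 3 × 0.5721 × 0.18309841 = 0.314252
Relative intensity = 0.314252 / 0.420153 × 100 = 74.8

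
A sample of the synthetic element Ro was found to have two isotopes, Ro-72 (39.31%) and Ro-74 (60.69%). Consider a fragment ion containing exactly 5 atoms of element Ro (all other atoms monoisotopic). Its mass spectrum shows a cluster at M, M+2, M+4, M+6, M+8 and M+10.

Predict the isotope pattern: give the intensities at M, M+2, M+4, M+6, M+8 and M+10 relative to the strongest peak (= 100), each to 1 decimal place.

2.7 : 21.0 : 64.8 : 100.0 : 77.2 : 23.8

Expanding (0.3931 + 0.6069)^5:
P(M) = 0.3931^5 = 0.009387
P(M+2) = 5 × 0.3931^4 × 0.6069^1 = 0.072460
P(M+4) = 10 × 0.3931^3 × 0.6069^2 = 0.223740
P(M+6) = 10 × 0.3931^2 × 0.6069^3 = 0.345428
P(M+8) = 5 × 0.3931^1 × 0.6069^4 = 0.266650
P(M+10) = 0.6069^5 = 0.082335
The M+6 peak is largest (0.345428); scaling to 100 gives 2.7 : 21.0 : 64.8 : 100.0 : 77.2 : 23.8.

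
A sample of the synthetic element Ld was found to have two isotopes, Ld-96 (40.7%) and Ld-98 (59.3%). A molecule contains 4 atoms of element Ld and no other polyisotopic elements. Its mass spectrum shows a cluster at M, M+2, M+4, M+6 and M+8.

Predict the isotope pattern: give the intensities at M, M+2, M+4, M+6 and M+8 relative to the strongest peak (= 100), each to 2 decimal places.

7.85 : 45.76 : 100.00 : 97.13 : 35.38

Each Ld atom is independently Ld-96 (p = 0.407) or Ld-98 (q = 0.593); the cluster is the binomial expansion (p + q)^4.
P(M) = 0.407^4 = 0.027440
P(M+2) = 4 × 0.407^3 × 0.593^1 = 0.159918
P(M+4) = 6 × 0.407^2 × 0.593^2 = 0.349502
P(M+6) = 4 × 0.407^1 × 0.593^3 = 0.339483
P(M+8) = 0.593^4 = 0.123657
The M+4 peak is largest (0.349502); scaling to 100 gives 7.85 : 45.76 : 100.00 : 97.13 : 35.38.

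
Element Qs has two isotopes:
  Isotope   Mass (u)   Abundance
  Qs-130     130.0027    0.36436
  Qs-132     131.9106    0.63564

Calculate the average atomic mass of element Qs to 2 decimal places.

The abundance-weighted mean is 0.36436 × 130.0027 + 0.63564 × 131.9106
= 47.36778 + 83.84765 = 131.21543 u

131.22 u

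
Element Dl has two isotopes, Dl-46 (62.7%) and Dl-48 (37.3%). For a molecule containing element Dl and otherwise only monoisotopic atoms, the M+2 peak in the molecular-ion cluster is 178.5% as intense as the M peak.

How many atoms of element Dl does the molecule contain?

3

With n Dl atoms, P(M+2)/P(M) = C(n,1)·p^(n−1)q / p^n = n·q/p = n · 0.373/0.627.
n = 1.785 × 0.627/0.373 = 3.00 ≈ 3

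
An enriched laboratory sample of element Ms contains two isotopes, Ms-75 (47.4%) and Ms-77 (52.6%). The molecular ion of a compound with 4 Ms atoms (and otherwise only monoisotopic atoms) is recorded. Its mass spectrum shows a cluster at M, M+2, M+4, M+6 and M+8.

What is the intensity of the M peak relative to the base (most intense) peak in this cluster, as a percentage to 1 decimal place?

13.5%

Term probabilities: M 0.0505, M+2 0.2241, M+4 0.3730, M+6 0.2759, M+8 0.0765. Base peak = M+4.
P(M+4) = C(4,2) × 0.474^2 × 0.526^2 = 6 × 0.224676 × 0.276676 = 0.372975 (base)
P(M) = C(4,0) × 0.474^4 × 0.526^0 = 1 × 0.0504793 × 1.0000 = 0.050479
Relative intensity = 0.050479 / 0.372975 × 100 = 13.5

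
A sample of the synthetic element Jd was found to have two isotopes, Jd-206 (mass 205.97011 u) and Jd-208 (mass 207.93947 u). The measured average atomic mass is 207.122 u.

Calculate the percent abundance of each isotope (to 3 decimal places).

Writing the weighted mean with unknown fraction x of Jd-206:
205.97011·x + 207.93947·(1 − x) = 207.122
(205.97011 − 207.93947)·x = 207.122 − 207.93947
x = -0.81747 / -1.96936 = 0.41509 → 41.509% Jd-206, 58.491% Jd-208.

Jd-206: 41.509%, Jd-208: 58.491%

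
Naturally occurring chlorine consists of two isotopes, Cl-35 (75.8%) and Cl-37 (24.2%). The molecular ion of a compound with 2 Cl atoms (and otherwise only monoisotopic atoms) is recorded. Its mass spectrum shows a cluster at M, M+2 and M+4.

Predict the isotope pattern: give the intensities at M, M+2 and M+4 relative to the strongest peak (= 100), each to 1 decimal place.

100.0 : 63.9 : 10.2

Each Cl atom is independently Cl-35 (p = 0.758) or Cl-37 (q = 0.242); the cluster is the binomial expansion (p + q)^2.
P(M) = 0.758^2 = 0.574564
P(M+2) = 2 × 0.758^1 × 0.242^1 = 0.366872
P(M+4) = 0.242^2 = 0.058564
The M peak is largest (0.574564); scaling to 100 gives 100.0 : 63.9 : 10.2.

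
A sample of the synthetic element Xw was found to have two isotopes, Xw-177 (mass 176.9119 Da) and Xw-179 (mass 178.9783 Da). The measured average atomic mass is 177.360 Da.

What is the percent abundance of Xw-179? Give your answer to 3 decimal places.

With x = fraction of Xw-177 (so Xw-179 is 1 − x):
176.9119·x + 178.9783·(1 − x) = 177.360
(176.9119 − 178.9783)·x = 177.360 − 178.9783
x = -1.6183 / -2.0664 = 0.78315 → 78.315% Xw-177, 21.685% Xw-179.

21.685%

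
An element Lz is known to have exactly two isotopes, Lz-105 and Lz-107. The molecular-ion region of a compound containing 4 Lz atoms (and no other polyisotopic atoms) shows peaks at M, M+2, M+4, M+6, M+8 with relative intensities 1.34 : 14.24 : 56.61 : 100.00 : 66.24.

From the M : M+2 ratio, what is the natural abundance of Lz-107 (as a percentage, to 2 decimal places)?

72.65%

Write p for the Lz-105 fraction. I(M+2)/I(M) = [C(4,1)·p^3·(1−p)] / p^4 = 4·(1−p)/p = 14.24/1.34 = 10.6269
(1−p)/p = 10.6269/4 = 2.6567  ⇒  p = 1/(1 + 2.6567) = 0.2735
Lz-105: 27.35%, Lz-107: 72.65%.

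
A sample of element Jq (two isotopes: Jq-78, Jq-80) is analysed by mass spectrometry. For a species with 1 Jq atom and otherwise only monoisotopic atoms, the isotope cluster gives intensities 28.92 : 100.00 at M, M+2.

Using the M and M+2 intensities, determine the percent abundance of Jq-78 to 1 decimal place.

If p is the fraction of Jq that is Jq-78, then I(M+2)/I(M) = [C(1,1)·p^0·(1−p)] / p^1 = 1·(1−p)/p = 100.00/28.92 = 3.4578
(1−p)/p = 3.4578/1 = 3.4578  ⇒  p = 1/(1 + 3.4578) = 0.2243
Jq-78: 22.4%, Jq-80: 77.6%.

22.4%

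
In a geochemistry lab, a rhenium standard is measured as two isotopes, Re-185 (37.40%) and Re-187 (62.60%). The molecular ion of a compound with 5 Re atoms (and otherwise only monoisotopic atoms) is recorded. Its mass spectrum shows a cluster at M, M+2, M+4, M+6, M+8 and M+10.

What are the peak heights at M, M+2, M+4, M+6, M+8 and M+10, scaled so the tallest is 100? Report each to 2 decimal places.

The 5 Re atoms are independent, so intensities follow the terms of (0.3740 + 0.6260)^5.
P(M) = 0.3740^5 = 0.007317
P(M+2) = 5 × 0.3740^4 × 0.6260^1 = 0.061239
P(M+4) = 10 × 0.3740^3 × 0.6260^2 = 0.205005
P(M+6) = 10 × 0.3740^2 × 0.6260^3 = 0.343136
P(M+8) = 5 × 0.3740^1 × 0.6260^4 = 0.287170
P(M+10) = 0.6260^5 = 0.096133
The M+6 peak is largest (0.343136); scaling to 100 gives 2.13 : 17.85 : 59.74 : 100.00 : 83.69 : 28.02.

2.13 : 17.85 : 59.74 : 100.00 : 83.69 : 28.02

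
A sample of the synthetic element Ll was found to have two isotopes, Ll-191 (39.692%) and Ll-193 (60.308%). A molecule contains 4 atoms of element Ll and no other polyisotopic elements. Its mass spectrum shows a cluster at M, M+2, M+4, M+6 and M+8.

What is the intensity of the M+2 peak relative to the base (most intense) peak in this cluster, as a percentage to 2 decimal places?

(0.39692 + 0.60308)^4 gives M 0.0248, M+2 0.1508, M+4 0.3438, M+6 0.3482, M+8 0.1323; the largest is M+6.
P(M+6) = C(4,3) × 0.39692^1 × 0.60308^3 = 4 × 0.39692 × 0.2193435 = 0.348247 (base)
P(M+2) = C(4,1) × 0.39692^3 × 0.60308^1 = 4 × 0.06253295 × 0.60308 = 0.150849
Relative intensity = 0.150849 / 0.348247 × 100 = 43.32

43.32%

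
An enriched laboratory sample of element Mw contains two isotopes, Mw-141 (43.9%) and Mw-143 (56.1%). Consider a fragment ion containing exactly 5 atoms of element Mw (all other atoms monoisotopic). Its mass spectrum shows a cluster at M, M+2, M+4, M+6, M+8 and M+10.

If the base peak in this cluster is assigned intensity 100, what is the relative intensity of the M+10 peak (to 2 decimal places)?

(0.439 + 0.561)^5 gives M 0.0163, M+2 0.1042, M+4 0.2663, M+6 0.3403, M+8 0.2174, M+10 0.0556; the largest is M+6.
P(M+6) = C(5,3) × 0.439^2 × 0.561^3 = 10 × 0.192721 × 0.17655848 = 0.340265 (base)
P(M+10) = C(5,5) × 0.439^0 × 0.561^5 = 1 × 1.0000 × 0.05556666 = 0.055567
Relative intensity = 0.055567 / 0.340265 × 100 = 16.33

16.33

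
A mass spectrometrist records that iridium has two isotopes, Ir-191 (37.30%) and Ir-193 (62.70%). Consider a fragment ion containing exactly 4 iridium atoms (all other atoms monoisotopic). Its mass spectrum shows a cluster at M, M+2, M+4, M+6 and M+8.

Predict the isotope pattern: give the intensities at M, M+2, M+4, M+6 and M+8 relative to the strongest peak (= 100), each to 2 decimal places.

Each Ir atom is independently Ir-191 (p = 0.3730) or Ir-193 (q = 0.6270); the cluster is the binomial expansion (p + q)^4.
P(M) = 0.3730^4 = 0.019357
P(M+2) = 4 × 0.3730^3 × 0.6270^1 = 0.130153
P(M+4) = 6 × 0.3730^2 × 0.6270^2 = 0.328174
P(M+6) = 4 × 0.3730^1 × 0.6270^3 = 0.367766
P(M+8) = 0.6270^4 = 0.154550
The M+6 peak is largest (0.367766); scaling to 100 gives 5.26 : 35.39 : 89.23 : 100.00 : 42.02.

5.26 : 35.39 : 89.23 : 100.00 : 42.02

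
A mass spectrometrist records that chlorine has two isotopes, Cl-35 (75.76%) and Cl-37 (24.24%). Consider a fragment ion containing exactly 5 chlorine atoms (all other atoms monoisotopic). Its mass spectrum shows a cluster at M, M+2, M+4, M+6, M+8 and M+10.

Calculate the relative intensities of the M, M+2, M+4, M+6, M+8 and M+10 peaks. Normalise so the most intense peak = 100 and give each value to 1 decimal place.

62.5 : 100.0 : 64.0 : 20.5 : 3.3 : 0.2

Each Cl atom is independently Cl-35 (p = 0.7576) or Cl-37 (q = 0.2424); the cluster is the binomial expansion (p + q)^5.
P(M) = 0.7576^5 = 0.249574
P(M+2) = 5 × 0.7576^4 × 0.2424^1 = 0.399266
P(M+4) = 10 × 0.7576^3 × 0.2424^2 = 0.255497
P(M+6) = 10 × 0.7576^2 × 0.2424^3 = 0.081748
P(M+8) = 5 × 0.7576^1 × 0.2424^4 = 0.013078
P(M+10) = 0.2424^5 = 0.000837
The M+2 peak is largest (0.399266); scaling to 100 gives 62.5 : 100.0 : 64.0 : 20.5 : 3.3 : 0.2.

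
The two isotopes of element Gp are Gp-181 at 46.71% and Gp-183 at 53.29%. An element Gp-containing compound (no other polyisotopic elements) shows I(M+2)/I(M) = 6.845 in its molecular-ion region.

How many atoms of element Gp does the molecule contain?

6

With n Gp atoms, P(M+2)/P(M) = C(n,1)·p^(n−1)q / p^n = n·q/p = n · 0.5329/0.4671.
n = 6.845 × 0.4671/0.5329 = 6.00 ≈ 6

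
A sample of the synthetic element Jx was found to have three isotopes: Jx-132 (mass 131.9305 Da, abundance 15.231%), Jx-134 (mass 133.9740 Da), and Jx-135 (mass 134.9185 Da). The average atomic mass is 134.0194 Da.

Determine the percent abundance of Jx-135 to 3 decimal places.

Let x and y be the fractions of Jx-134 and Jx-135. Then x + y = 1 − 0.15231 = 0.84769 and 133.9740x + 134.9185y = 134.0194 − 0.15231×131.9305 = 113.925065545.
Substituting: 133.9740x + 134.9185(0.84769 − x) = 113.925065545
(133.9740 − 134.9185)x = -0.44399772  ⇒  x = 0.47009, y = 0.37760
Jx-134: 47.009%, Jx-135: 37.760%.

37.760%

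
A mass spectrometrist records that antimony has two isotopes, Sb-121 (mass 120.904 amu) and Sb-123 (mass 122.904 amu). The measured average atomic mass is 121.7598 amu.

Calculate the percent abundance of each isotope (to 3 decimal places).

Writing the weighted mean with unknown fraction x of Sb-121:
120.904·x + 122.904·(1 − x) = 121.7598
(120.904 − 122.904)·x = 121.7598 − 122.904
x = -1.1442 / -2.000 = 0.57210 → 57.210% Sb-121, 42.790% Sb-123.

Sb-121: 57.210%, Sb-123: 42.790%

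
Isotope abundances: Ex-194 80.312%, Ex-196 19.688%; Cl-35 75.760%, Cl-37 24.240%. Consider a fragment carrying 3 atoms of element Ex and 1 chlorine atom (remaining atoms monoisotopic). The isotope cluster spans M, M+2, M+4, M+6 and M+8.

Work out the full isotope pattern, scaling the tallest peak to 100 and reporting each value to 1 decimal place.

Element Ex pattern (n=3): 0.51801379 : 0.38096382 : 0.09339097 : 0.00763141
Chlorine pattern (n=1): 0.7576 : 0.2424
Convolve the two distributions (both contribute in 2-u steps):
  M: 0.51801379×0.7576 = 0.392447
  M+2: 0.51801379×0.2424 + 0.38096382×0.7576 = 0.414185
  M+4: 0.38096382×0.2424 + 0.09339097×0.7576 = 0.163099
  M+6: 0.09339097×0.2424 + 0.00763141×0.7576 = 0.028420
  M+8: 0.00763141×0.2424 = 0.001850
Scale to base peak (0.414185) = 100: 94.8 : 100.0 : 39.4 : 6.9 : 0.4

94.8 : 100.0 : 39.4 : 6.9 : 0.4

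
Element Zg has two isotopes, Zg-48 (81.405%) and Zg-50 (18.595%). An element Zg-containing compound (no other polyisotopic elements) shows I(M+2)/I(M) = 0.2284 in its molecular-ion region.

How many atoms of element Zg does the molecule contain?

The M+2/M ratio from n Zg atoms is n · q/p = n · 0.18595/0.81405.
n = 0.2284 × 0.81405/0.18595 = 1.00 ≈ 1

1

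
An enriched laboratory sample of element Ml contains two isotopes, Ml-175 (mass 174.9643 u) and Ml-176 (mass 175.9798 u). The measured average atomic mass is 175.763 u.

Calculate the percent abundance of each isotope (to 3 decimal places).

Writing the weighted mean with unknown fraction x of Ml-175:
174.9643·x + 175.9798·(1 − x) = 175.763
(174.9643 − 175.9798)·x = 175.763 − 175.9798
x = -0.2168 / -1.0155 = 0.21349 → 21.349% Ml-175, 78.651% Ml-176.

Ml-175: 21.349%, Ml-176: 78.651%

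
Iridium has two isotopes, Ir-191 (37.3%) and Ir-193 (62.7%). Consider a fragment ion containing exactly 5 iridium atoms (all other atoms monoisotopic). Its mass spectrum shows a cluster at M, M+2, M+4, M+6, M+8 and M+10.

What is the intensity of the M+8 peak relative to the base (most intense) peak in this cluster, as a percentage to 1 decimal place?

(0.373 + 0.627)^5 gives M 0.0072, M+2 0.0607, M+4 0.2040, M+6 0.3429, M+8 0.2882, M+10 0.0969; the largest is M+6.
P(M+6) = C(5,3) × 0.373^2 × 0.627^3 = 10 × 0.139129 × 0.24649188 = 0.342942 (base)
P(M+8) = C(5,4) × 0.373^1 × 0.627^4 = 5 × 0.3730 × 0.15455041 = 0.288237
Relative intensity = 0.288237 / 0.342942 × 100 = 84.0

84.0%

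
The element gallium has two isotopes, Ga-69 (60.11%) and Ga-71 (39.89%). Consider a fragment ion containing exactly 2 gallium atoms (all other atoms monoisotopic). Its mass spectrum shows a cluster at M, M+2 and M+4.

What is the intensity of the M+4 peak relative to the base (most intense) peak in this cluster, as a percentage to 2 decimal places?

Binomial terms of (0.6011 + 0.3989)^2: M 0.3613, M+2 0.4796, M+4 0.1591 → M+2 is the base peak.
P(M+2) = C(2,1) × 0.6011^1 × 0.3989^1 = 2 × 0.6011 × 0.3989 = 0.479558 (base)
P(M+4) = C(2,2) × 0.6011^0 × 0.3989^2 = 1 × 1.0000 × 0.15912121 = 0.159121
Relative intensity = 0.159121 / 0.479558 × 100 = 33.18

33.18%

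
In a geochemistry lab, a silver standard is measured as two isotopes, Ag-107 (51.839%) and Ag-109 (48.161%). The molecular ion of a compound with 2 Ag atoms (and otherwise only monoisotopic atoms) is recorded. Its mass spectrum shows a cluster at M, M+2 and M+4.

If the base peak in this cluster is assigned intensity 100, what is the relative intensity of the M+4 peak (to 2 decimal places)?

Binomial terms of (0.51839 + 0.48161)^2: M 0.2687, M+2 0.4993, M+4 0.2319 → M+2 is the base peak.
P(M+2) = C(2,1) × 0.51839^1 × 0.48161^1 = 2 × 0.51839 × 0.48161 = 0.499324 (base)
P(M+4) = C(2,2) × 0.51839^0 × 0.48161^2 = 1 × 1.0000 × 0.23194819 = 0.231948
Relative intensity = 0.231948 / 0.499324 × 100 = 46.45

46.45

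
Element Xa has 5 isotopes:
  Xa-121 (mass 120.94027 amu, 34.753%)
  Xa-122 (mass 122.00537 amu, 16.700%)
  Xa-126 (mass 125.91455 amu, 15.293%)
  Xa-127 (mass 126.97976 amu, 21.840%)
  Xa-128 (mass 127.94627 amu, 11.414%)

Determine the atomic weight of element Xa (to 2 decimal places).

124.00 amu

Ar = Σ fᵢ·mᵢ = 0.34753 × 120.94027 + 0.16700 × 122.00537 + 0.15293 × 125.91455 + 0.21840 × 126.97976 + 0.11414 × 127.94627
= 42.030372 + 20.374897 + 19.256112 + 27.732380 + 14.603787 = 123.997548 amu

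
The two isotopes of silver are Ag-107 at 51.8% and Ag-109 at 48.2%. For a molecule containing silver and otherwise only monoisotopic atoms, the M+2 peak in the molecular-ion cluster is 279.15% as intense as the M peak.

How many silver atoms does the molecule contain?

3

With n Ag atoms, P(M+2)/P(M) = C(n,1)·p^(n−1)q / p^n = n·q/p = n · 0.482/0.518.
n = 2.7915 × 0.518/0.482 = 3.00 ≈ 3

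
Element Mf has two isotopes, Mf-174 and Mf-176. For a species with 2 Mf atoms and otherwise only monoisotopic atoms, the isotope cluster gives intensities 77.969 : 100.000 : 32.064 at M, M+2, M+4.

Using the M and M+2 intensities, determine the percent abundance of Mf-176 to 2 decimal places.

Write p for the Mf-174 fraction. I(M+2)/I(M) = [C(2,1)·p^1·(1−p)] / p^2 = 2·(1−p)/p = 100.000/77.969 = 1.2826
(1−p)/p = 1.2826/2 = 0.6413  ⇒  p = 1/(1 + 0.6413) = 0.6093
Mf-174: 60.93%, Mf-176: 39.07%.

39.07%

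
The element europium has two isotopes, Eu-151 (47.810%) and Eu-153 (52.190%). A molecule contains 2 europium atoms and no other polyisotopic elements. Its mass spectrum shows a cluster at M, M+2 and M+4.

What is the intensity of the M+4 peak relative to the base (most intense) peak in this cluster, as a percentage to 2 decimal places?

Binomial terms of (0.47810 + 0.52190)^2: M 0.2286, M+2 0.4990, M+4 0.2724 → M+2 is the base peak.
P(M+2) = C(2,1) × 0.47810^1 × 0.52190^1 = 2 × 0.4781 × 0.5219 = 0.499041 (base)
P(M+4) = C(2,2) × 0.47810^0 × 0.52190^2 = 1 × 1.0000 × 0.27237961 = 0.272380
Relative intensity = 0.272380 / 0.499041 × 100 = 54.58

54.58%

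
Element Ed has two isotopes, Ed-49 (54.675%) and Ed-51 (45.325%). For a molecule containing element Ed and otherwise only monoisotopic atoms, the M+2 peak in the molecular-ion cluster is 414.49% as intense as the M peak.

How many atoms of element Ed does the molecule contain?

The M+2/M ratio from n Ed atoms is n · q/p = n · 0.45325/0.54675.
n = 4.1449 × 0.54675/0.45325 = 5.00 ≈ 5

5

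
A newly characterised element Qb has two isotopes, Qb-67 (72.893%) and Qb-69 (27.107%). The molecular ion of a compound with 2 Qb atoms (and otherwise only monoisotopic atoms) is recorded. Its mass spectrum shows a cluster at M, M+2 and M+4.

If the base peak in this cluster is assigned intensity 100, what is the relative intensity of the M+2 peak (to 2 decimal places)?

(0.72893 + 0.27107)^2 gives M 0.5313, M+2 0.3952, M+4 0.0735; the largest is M.
P(M) = C(2,0) × 0.72893^2 × 0.27107^0 = 1 × 0.53133894 × 1.0000 = 0.531339 (base)
P(M+2) = C(2,1) × 0.72893^1 × 0.27107^1 = 2 × 0.72893 × 0.27107 = 0.395182
Relative intensity = 0.395182 / 0.531339 × 100 = 74.37

74.37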